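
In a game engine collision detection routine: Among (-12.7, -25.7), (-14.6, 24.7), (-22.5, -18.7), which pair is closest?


d(P0,P1) = 50.4358, d(P0,P2) = 12.0433, d(P1,P2) = 44.1131
Closest: P0 and P2

Closest pair: (-12.7, -25.7) and (-22.5, -18.7), distance = 12.0433


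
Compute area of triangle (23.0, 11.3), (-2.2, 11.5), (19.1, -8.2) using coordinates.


Area = |x_A(y_B-y_C) + x_B(y_C-y_A) + x_C(y_A-y_B)|/2
= |453.1 + 42.9 + (-3.82)|/2
= 492.18/2 = 246.09

246.09


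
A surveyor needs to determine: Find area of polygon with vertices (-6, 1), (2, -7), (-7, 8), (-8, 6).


Shoelace sum: ((-6)*(-7) - 2*1) + (2*8 - (-7)*(-7)) + ((-7)*6 - (-8)*8) + ((-8)*1 - (-6)*6)
= 57
Area = |57|/2 = 28.5

28.5


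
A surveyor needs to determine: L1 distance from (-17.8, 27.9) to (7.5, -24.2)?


|(-17.8)-7.5| + |27.9-(-24.2)| = 25.3 + 52.1 = 77.4

77.4


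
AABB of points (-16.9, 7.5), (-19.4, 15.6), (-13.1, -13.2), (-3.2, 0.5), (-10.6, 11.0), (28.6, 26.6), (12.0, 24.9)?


x range: [-19.4, 28.6]
y range: [-13.2, 26.6]
Bounding box: (-19.4,-13.2) to (28.6,26.6)

(-19.4,-13.2) to (28.6,26.6)


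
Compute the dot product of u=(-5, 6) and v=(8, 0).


u . v = u_x*v_x + u_y*v_y = (-5)*8 + 6*0
= (-40) + 0 = -40

-40


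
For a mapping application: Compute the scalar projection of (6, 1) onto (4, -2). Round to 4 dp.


u.v = 22, |v| = sqrt(20) = 4.4721
Scalar projection = u.v / |v| = 22 / sqrt(20) = 4.9193

4.9193


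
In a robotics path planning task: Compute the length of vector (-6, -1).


|u| = sqrt((-6)^2 + (-1)^2) = sqrt(37) = 6.0828

6.0828


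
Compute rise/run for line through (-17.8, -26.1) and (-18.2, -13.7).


slope = (y2-y1)/(x2-x1) = ((-13.7)-(-26.1))/((-18.2)-(-17.8)) = 12.4/(-0.4) = -31

-31


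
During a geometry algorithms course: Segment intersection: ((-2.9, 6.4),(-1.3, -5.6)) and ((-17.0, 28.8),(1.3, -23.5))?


Cross products: d1=327.51, d2=191.59, d3=-133.36, d4=2.56
d1*d2 < 0 and d3*d4 < 0? no

No, they don't intersect


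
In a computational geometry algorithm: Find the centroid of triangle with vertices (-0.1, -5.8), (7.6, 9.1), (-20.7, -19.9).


Centroid = ((x_A+x_B+x_C)/3, (y_A+y_B+y_C)/3)
= (((-0.1)+7.6+(-20.7))/3, ((-5.8)+9.1+(-19.9))/3)
= (-4.4, -5.5333)

(-4.4, -5.5333)


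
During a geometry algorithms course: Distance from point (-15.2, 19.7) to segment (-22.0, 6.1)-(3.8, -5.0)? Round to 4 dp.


Project P onto AB: t = 0.031 (clamped to [0,1])
Closest point on segment: (-21.1994, 5.7555)
Distance: 15.1803

15.1803


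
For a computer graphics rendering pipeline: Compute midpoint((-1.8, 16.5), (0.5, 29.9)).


M = (((-1.8)+0.5)/2, (16.5+29.9)/2)
= (-0.65, 23.2)

(-0.65, 23.2)


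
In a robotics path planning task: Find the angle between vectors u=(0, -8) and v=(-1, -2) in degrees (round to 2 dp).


u.v = 16, |u| = sqrt(64) = 8, |v| = sqrt(5) = 2.2361
cos(theta) = u.v/(|u||v|) = 16/sqrt(320) = 0.894427
theta = acos(0.894427) = 26.57 degrees

26.57 degrees


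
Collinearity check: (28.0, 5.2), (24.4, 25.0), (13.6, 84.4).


Cross product: (24.4-28)*(84.4-5.2) - (25-5.2)*(13.6-28)
= 0

Yes, collinear


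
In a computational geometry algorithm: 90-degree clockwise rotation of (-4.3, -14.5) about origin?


90° CW: (x,y) -> (y, -x)
(-4.3,-14.5) -> (-14.5, 4.3)

(-14.5, 4.3)


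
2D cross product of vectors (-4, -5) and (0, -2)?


u x v = u_x*v_y - u_y*v_x = (-4)*(-2) - (-5)*0
= 8 - 0 = 8

8


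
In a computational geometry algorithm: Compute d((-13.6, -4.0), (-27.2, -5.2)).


dx=-13.6, dy=-1.2
d^2 = (-13.6)^2 + (-1.2)^2 = 186.4
d = sqrt(186.4) = 13.6528

13.6528


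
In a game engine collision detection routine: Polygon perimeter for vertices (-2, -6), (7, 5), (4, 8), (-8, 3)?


Sides: (-2, -6)->(7, 5): sqrt(202) = 14.21267, (7, 5)->(4, 8): sqrt(18) = 4.242641, (4, 8)->(-8, 3): sqrt(169) = 13, (-8, 3)->(-2, -6): sqrt(117) = 10.816654
Sum = 42.271965
Perimeter = 42.272

42.272


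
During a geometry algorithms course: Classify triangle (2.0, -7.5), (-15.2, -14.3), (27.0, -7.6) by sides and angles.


Side lengths squared: AB^2=342.08, BC^2=1825.73, CA^2=625.01
Sorted: [342.08, 625.01, 1825.73]
By sides: Scalene, By angles: Obtuse

Scalene, Obtuse


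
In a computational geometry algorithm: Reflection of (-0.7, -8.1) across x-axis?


Reflection over x-axis: (x,y) -> (x,-y)
(-0.7, -8.1) -> (-0.7, 8.1)

(-0.7, 8.1)


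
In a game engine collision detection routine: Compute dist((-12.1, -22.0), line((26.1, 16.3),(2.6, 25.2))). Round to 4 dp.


|cross product| = 1240.03
|line direction| = sqrt(631.46) = 25.1289
Distance = 1240.03/sqrt(631.46) = 49.3468

49.3468


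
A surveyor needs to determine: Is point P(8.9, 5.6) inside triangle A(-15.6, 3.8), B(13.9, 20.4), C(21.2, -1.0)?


Cross products: AB x AP = -353.6, BC x BP = -215.04, CA x CP = -183.84
All same sign? yes

Yes, inside


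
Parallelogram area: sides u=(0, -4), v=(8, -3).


|u x v| = |0*(-3) - (-4)*8|
= |0 - (-32)| = 32

32


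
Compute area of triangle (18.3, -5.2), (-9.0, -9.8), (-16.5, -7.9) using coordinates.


Area = |x_A(y_B-y_C) + x_B(y_C-y_A) + x_C(y_A-y_B)|/2
= |(-34.77) + 24.3 + (-75.9)|/2
= 86.37/2 = 43.185

43.185


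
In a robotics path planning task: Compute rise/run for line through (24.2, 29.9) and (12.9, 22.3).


slope = (y2-y1)/(x2-x1) = (22.3-29.9)/(12.9-24.2) = (-7.6)/(-11.3) = 0.6726

0.6726


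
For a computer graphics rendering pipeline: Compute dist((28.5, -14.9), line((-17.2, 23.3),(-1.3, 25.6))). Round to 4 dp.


|cross product| = 712.49
|line direction| = sqrt(258.1) = 16.0655
Distance = 712.49/sqrt(258.1) = 44.3491

44.3491


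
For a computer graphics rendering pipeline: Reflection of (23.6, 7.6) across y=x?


Reflection over y=x: (x,y) -> (y,x)
(23.6, 7.6) -> (7.6, 23.6)

(7.6, 23.6)


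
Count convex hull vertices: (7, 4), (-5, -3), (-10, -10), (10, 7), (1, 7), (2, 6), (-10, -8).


Convex hull vertices (CCW): (-10, -10), (7, 4), (10, 7), (1, 7), (-10, -8)
Count = 5

5


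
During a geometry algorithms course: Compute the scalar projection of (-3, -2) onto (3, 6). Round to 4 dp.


u.v = -21, |v| = sqrt(45) = 6.7082
Scalar projection = u.v / |v| = -21 / sqrt(45) = -3.1305

-3.1305


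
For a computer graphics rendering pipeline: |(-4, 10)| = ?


|u| = sqrt((-4)^2 + 10^2) = sqrt(116) = 10.7703

10.7703


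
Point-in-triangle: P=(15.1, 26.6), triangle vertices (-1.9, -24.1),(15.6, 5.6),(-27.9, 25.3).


Cross products: AB x AP = 382.35, BC x BP = -903.65, CA x CP = 2158
All same sign? no

No, outside


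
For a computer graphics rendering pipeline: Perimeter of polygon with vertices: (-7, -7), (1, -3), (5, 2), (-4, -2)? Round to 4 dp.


Sides: (-7, -7)->(1, -3): sqrt(80) = 8.944272, (1, -3)->(5, 2): sqrt(41) = 6.403124, (5, 2)->(-4, -2): sqrt(97) = 9.848858, (-4, -2)->(-7, -7): sqrt(34) = 5.830952
Sum = 31.027206
Perimeter = 31.0272

31.0272


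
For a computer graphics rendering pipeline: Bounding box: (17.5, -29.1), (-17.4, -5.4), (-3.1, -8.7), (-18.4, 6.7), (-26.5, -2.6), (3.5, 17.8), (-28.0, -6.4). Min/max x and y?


x range: [-28, 17.5]
y range: [-29.1, 17.8]
Bounding box: (-28,-29.1) to (17.5,17.8)

(-28,-29.1) to (17.5,17.8)


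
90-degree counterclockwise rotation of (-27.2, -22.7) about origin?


90° CCW: (x,y) -> (-y, x)
(-27.2,-22.7) -> (22.7, -27.2)

(22.7, -27.2)


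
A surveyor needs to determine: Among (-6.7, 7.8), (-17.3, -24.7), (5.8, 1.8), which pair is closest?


d(P0,P1) = 34.1849, d(P0,P2) = 13.8654, d(P1,P2) = 35.1548
Closest: P0 and P2

Closest pair: (-6.7, 7.8) and (5.8, 1.8), distance = 13.8654


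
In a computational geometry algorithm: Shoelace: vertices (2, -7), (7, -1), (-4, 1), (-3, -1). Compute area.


Shoelace sum: (2*(-1) - 7*(-7)) + (7*1 - (-4)*(-1)) + ((-4)*(-1) - (-3)*1) + ((-3)*(-7) - 2*(-1))
= 80
Area = |80|/2 = 40

40


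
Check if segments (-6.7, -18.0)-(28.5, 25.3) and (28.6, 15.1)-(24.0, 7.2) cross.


Cross products: d1=-126.61, d2=-47.71, d3=-363.37, d4=-442.27
d1*d2 < 0 and d3*d4 < 0? no

No, they don't intersect


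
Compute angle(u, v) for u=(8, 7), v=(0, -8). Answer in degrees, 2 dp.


u.v = -56, |u| = sqrt(113) = 10.6301, |v| = sqrt(64) = 8
cos(theta) = u.v/(|u||v|) = -56/sqrt(7232) = -0.658505
theta = acos(-0.658505) = 131.19 degrees

131.19 degrees


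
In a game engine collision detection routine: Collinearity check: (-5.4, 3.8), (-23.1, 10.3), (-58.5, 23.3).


Cross product: ((-23.1)-(-5.4))*(23.3-3.8) - (10.3-3.8)*((-58.5)-(-5.4))
= 0

Yes, collinear


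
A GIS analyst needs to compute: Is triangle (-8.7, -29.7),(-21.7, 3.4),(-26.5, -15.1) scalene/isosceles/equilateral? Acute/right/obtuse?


Side lengths squared: AB^2=1264.61, BC^2=365.29, CA^2=530
Sorted: [365.29, 530, 1264.61]
By sides: Scalene, By angles: Obtuse

Scalene, Obtuse


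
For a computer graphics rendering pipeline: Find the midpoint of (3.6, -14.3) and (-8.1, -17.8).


M = ((3.6+(-8.1))/2, ((-14.3)+(-17.8))/2)
= (-2.25, -16.05)

(-2.25, -16.05)


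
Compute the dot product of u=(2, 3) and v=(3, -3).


u . v = u_x*v_x + u_y*v_y = 2*3 + 3*(-3)
= 6 + (-9) = -3

-3


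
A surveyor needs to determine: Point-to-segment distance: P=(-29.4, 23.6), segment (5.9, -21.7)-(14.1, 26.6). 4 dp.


Project P onto AB: t = 0.791 (clamped to [0,1])
Closest point on segment: (12.3863, 16.5058)
Distance: 42.3842

42.3842


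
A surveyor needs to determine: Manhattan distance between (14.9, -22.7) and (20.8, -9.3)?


|14.9-20.8| + |(-22.7)-(-9.3)| = 5.9 + 13.4 = 19.3

19.3


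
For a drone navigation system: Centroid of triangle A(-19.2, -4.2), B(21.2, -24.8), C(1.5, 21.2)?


Centroid = ((x_A+x_B+x_C)/3, (y_A+y_B+y_C)/3)
= (((-19.2)+21.2+1.5)/3, ((-4.2)+(-24.8)+21.2)/3)
= (1.1667, -2.6)

(1.1667, -2.6)


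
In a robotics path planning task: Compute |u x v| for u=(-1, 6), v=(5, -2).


|u x v| = |(-1)*(-2) - 6*5|
= |2 - 30| = 28

28


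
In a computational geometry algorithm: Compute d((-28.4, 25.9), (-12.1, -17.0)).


dx=16.3, dy=-42.9
d^2 = 16.3^2 + (-42.9)^2 = 2106.1
d = sqrt(2106.1) = 45.8923

45.8923


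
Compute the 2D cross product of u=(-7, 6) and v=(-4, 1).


u x v = u_x*v_y - u_y*v_x = (-7)*1 - 6*(-4)
= (-7) - (-24) = 17

17


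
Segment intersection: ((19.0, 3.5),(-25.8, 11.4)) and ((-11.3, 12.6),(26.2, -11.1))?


Cross products: d1=376.86, d2=-388.65, d3=-168.31, d4=597.2
d1*d2 < 0 and d3*d4 < 0? yes

Yes, they intersect


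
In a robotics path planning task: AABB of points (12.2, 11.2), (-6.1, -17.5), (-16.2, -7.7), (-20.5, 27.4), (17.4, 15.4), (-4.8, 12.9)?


x range: [-20.5, 17.4]
y range: [-17.5, 27.4]
Bounding box: (-20.5,-17.5) to (17.4,27.4)

(-20.5,-17.5) to (17.4,27.4)


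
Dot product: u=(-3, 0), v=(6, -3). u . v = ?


u . v = u_x*v_x + u_y*v_y = (-3)*6 + 0*(-3)
= (-18) + 0 = -18

-18


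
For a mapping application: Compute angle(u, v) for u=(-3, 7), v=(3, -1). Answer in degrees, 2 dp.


u.v = -16, |u| = sqrt(58) = 7.6158, |v| = sqrt(10) = 3.1623
cos(theta) = u.v/(|u||v|) = -16/sqrt(580) = -0.664364
theta = acos(-0.664364) = 131.63 degrees

131.63 degrees


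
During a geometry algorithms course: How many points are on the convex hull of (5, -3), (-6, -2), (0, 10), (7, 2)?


Convex hull vertices (CCW): (-6, -2), (5, -3), (7, 2), (0, 10)
Count = 4

4


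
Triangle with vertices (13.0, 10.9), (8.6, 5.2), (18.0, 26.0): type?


Side lengths squared: AB^2=51.85, BC^2=521, CA^2=253.01
Sorted: [51.85, 253.01, 521]
By sides: Scalene, By angles: Obtuse

Scalene, Obtuse


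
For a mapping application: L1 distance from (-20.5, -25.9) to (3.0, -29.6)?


|(-20.5)-3| + |(-25.9)-(-29.6)| = 23.5 + 3.7 = 27.2

27.2


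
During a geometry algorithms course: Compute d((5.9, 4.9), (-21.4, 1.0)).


dx=-27.3, dy=-3.9
d^2 = (-27.3)^2 + (-3.9)^2 = 760.5
d = sqrt(760.5) = 27.5772

27.5772


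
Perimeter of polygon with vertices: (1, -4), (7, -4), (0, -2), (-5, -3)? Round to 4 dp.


Sides: (1, -4)->(7, -4): sqrt(36) = 6, (7, -4)->(0, -2): sqrt(53) = 7.28011, (0, -2)->(-5, -3): sqrt(26) = 5.09902, (-5, -3)->(1, -4): sqrt(37) = 6.082763
Sum = 24.461893
Perimeter = 24.4619

24.4619


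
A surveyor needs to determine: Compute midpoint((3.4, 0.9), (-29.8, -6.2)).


M = ((3.4+(-29.8))/2, (0.9+(-6.2))/2)
= (-13.2, -2.65)

(-13.2, -2.65)


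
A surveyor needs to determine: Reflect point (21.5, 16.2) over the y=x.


Reflection over y=x: (x,y) -> (y,x)
(21.5, 16.2) -> (16.2, 21.5)

(16.2, 21.5)


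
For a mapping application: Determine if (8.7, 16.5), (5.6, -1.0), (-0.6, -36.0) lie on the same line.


Cross product: (5.6-8.7)*((-36)-16.5) - ((-1)-16.5)*((-0.6)-8.7)
= 0

Yes, collinear


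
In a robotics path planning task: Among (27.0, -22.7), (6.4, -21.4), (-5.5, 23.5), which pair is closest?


d(P0,P1) = 20.641, d(P0,P2) = 56.4862, d(P1,P2) = 46.4502
Closest: P0 and P1

Closest pair: (27.0, -22.7) and (6.4, -21.4), distance = 20.641


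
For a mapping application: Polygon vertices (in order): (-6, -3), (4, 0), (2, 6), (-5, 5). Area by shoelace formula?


Shoelace sum: ((-6)*0 - 4*(-3)) + (4*6 - 2*0) + (2*5 - (-5)*6) + ((-5)*(-3) - (-6)*5)
= 121
Area = |121|/2 = 60.5

60.5


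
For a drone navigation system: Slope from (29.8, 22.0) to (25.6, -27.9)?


slope = (y2-y1)/(x2-x1) = ((-27.9)-22)/(25.6-29.8) = (-49.9)/(-4.2) = 11.881

11.881


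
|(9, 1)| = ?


|u| = sqrt(9^2 + 1^2) = sqrt(82) = 9.0554

9.0554


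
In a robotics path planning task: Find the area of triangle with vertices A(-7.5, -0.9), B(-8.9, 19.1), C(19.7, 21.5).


Area = |x_A(y_B-y_C) + x_B(y_C-y_A) + x_C(y_A-y_B)|/2
= |18 + (-199.36) + (-394)|/2
= 575.36/2 = 287.68

287.68


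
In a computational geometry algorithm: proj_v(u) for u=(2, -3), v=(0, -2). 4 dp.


u.v = 6, |v| = sqrt(4) = 2
Scalar projection = u.v / |v| = 6 / sqrt(4) = 3

3


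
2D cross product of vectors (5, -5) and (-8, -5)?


u x v = u_x*v_y - u_y*v_x = 5*(-5) - (-5)*(-8)
= (-25) - 40 = -65

-65


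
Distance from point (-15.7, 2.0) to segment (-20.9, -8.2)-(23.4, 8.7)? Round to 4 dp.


Project P onto AB: t = 0.1791 (clamped to [0,1])
Closest point on segment: (-12.9638, -5.1724)
Distance: 7.6766

7.6766


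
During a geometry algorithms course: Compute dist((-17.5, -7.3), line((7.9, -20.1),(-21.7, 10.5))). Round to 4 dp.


|cross product| = 398.36
|line direction| = sqrt(1812.52) = 42.5737
Distance = 398.36/sqrt(1812.52) = 9.357

9.357


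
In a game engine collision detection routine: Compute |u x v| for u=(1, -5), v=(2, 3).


|u x v| = |1*3 - (-5)*2|
= |3 - (-10)| = 13

13


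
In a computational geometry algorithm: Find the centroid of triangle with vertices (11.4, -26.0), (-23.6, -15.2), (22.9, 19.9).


Centroid = ((x_A+x_B+x_C)/3, (y_A+y_B+y_C)/3)
= ((11.4+(-23.6)+22.9)/3, ((-26)+(-15.2)+19.9)/3)
= (3.5667, -7.1)

(3.5667, -7.1)


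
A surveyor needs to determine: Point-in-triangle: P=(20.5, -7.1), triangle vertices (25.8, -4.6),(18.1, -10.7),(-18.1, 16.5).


Cross products: AB x AP = -13.08, BC x BP = -195.6, CA x CP = -221.58
All same sign? yes

Yes, inside


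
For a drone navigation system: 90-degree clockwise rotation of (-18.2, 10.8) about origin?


90° CW: (x,y) -> (y, -x)
(-18.2,10.8) -> (10.8, 18.2)

(10.8, 18.2)


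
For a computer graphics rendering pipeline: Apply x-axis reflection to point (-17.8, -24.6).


Reflection over x-axis: (x,y) -> (x,-y)
(-17.8, -24.6) -> (-17.8, 24.6)

(-17.8, 24.6)


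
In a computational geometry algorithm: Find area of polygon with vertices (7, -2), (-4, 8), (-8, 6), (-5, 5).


Shoelace sum: (7*8 - (-4)*(-2)) + ((-4)*6 - (-8)*8) + ((-8)*5 - (-5)*6) + ((-5)*(-2) - 7*5)
= 53
Area = |53|/2 = 26.5

26.5


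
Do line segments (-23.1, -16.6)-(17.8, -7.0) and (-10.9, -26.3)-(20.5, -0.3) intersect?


Cross products: d1=621.78, d2=-140.18, d3=-513.85, d4=248.11
d1*d2 < 0 and d3*d4 < 0? yes

Yes, they intersect


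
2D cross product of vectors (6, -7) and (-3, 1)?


u x v = u_x*v_y - u_y*v_x = 6*1 - (-7)*(-3)
= 6 - 21 = -15

-15


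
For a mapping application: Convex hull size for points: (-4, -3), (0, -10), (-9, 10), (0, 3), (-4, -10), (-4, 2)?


Convex hull vertices (CCW): (-9, 10), (-4, -10), (0, -10), (0, 3)
Count = 4

4


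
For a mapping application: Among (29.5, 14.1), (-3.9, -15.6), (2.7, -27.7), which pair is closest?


d(P0,P1) = 44.6951, d(P0,P2) = 49.6536, d(P1,P2) = 13.783
Closest: P1 and P2

Closest pair: (-3.9, -15.6) and (2.7, -27.7), distance = 13.783


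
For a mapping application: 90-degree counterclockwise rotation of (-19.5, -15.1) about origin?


90° CCW: (x,y) -> (-y, x)
(-19.5,-15.1) -> (15.1, -19.5)

(15.1, -19.5)


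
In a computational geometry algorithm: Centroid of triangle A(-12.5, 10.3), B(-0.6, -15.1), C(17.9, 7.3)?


Centroid = ((x_A+x_B+x_C)/3, (y_A+y_B+y_C)/3)
= (((-12.5)+(-0.6)+17.9)/3, (10.3+(-15.1)+7.3)/3)
= (1.6, 0.8333)

(1.6, 0.8333)


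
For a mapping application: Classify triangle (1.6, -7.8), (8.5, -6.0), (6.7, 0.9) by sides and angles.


Side lengths squared: AB^2=50.85, BC^2=50.85, CA^2=101.7
Sorted: [50.85, 50.85, 101.7]
By sides: Isosceles, By angles: Right

Isosceles, Right


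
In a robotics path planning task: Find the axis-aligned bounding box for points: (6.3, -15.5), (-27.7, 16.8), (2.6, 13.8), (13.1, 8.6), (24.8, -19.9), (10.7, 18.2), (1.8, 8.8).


x range: [-27.7, 24.8]
y range: [-19.9, 18.2]
Bounding box: (-27.7,-19.9) to (24.8,18.2)

(-27.7,-19.9) to (24.8,18.2)


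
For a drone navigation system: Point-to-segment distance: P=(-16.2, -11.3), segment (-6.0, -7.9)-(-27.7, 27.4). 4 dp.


Project P onto AB: t = 0.059 (clamped to [0,1])
Closest point on segment: (-7.2805, -5.8169)
Distance: 10.47

10.47


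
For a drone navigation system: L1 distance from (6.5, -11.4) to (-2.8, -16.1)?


|6.5-(-2.8)| + |(-11.4)-(-16.1)| = 9.3 + 4.7 = 14

14


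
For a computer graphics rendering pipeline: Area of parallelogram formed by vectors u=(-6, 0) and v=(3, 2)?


|u x v| = |(-6)*2 - 0*3|
= |(-12) - 0| = 12

12


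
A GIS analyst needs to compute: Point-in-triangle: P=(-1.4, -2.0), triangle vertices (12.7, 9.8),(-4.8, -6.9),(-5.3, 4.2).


Cross products: AB x AP = -28.97, BC x BP = -40.19, CA x CP = -133.44
All same sign? yes

Yes, inside


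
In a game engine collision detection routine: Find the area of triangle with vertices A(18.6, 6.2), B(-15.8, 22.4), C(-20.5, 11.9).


Area = |x_A(y_B-y_C) + x_B(y_C-y_A) + x_C(y_A-y_B)|/2
= |195.3 + (-90.06) + 332.1|/2
= 437.34/2 = 218.67

218.67


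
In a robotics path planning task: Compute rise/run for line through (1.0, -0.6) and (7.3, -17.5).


slope = (y2-y1)/(x2-x1) = ((-17.5)-(-0.6))/(7.3-1) = (-16.9)/6.3 = -2.6825

-2.6825


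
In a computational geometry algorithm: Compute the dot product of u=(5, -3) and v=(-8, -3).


u . v = u_x*v_x + u_y*v_y = 5*(-8) + (-3)*(-3)
= (-40) + 9 = -31

-31


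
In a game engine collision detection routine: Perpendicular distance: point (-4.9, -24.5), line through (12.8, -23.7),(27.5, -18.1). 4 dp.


|cross product| = 87.36
|line direction| = sqrt(247.45) = 15.7305
Distance = 87.36/sqrt(247.45) = 5.5535

5.5535


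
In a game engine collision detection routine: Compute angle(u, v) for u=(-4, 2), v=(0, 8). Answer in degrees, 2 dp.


u.v = 16, |u| = sqrt(20) = 4.4721, |v| = sqrt(64) = 8
cos(theta) = u.v/(|u||v|) = 16/sqrt(1280) = 0.447214
theta = acos(0.447214) = 63.43 degrees

63.43 degrees


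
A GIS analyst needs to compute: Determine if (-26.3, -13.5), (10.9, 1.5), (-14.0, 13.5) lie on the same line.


Cross product: (10.9-(-26.3))*(13.5-(-13.5)) - (1.5-(-13.5))*((-14)-(-26.3))
= 819.9

No, not collinear


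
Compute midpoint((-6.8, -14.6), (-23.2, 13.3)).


M = (((-6.8)+(-23.2))/2, ((-14.6)+13.3)/2)
= (-15, -0.65)

(-15, -0.65)


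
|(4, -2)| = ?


|u| = sqrt(4^2 + (-2)^2) = sqrt(20) = 4.4721

4.4721


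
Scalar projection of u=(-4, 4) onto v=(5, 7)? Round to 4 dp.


u.v = 8, |v| = sqrt(74) = 8.6023
Scalar projection = u.v / |v| = 8 / sqrt(74) = 0.93

0.93


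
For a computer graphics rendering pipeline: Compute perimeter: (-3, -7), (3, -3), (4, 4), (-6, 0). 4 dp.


Sides: (-3, -7)->(3, -3): sqrt(52) = 7.211103, (3, -3)->(4, 4): sqrt(50) = 7.071068, (4, 4)->(-6, 0): sqrt(116) = 10.77033, (-6, 0)->(-3, -7): sqrt(58) = 7.615773
Sum = 32.668274
Perimeter = 32.6683

32.6683


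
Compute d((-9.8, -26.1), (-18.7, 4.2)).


dx=-8.9, dy=30.3
d^2 = (-8.9)^2 + 30.3^2 = 997.3
d = sqrt(997.3) = 31.5801

31.5801


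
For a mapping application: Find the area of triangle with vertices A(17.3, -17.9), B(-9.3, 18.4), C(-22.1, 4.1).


Area = |x_A(y_B-y_C) + x_B(y_C-y_A) + x_C(y_A-y_B)|/2
= |247.39 + (-204.6) + 802.23|/2
= 845.02/2 = 422.51

422.51


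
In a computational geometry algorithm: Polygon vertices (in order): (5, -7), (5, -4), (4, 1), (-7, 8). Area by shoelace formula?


Shoelace sum: (5*(-4) - 5*(-7)) + (5*1 - 4*(-4)) + (4*8 - (-7)*1) + ((-7)*(-7) - 5*8)
= 84
Area = |84|/2 = 42

42


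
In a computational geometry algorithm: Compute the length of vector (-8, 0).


|u| = sqrt((-8)^2 + 0^2) = sqrt(64) = 8

8


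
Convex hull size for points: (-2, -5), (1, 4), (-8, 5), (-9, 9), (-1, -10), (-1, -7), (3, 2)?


Convex hull vertices (CCW): (-9, 9), (-8, 5), (-1, -10), (3, 2), (1, 4)
Count = 5

5


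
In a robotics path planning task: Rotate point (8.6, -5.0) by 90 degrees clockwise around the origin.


90° CW: (x,y) -> (y, -x)
(8.6,-5) -> (-5, -8.6)

(-5, -8.6)


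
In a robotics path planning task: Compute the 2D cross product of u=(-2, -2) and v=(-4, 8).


u x v = u_x*v_y - u_y*v_x = (-2)*8 - (-2)*(-4)
= (-16) - 8 = -24

-24


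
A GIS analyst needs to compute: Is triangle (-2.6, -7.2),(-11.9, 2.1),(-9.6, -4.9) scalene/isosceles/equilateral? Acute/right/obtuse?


Side lengths squared: AB^2=172.98, BC^2=54.29, CA^2=54.29
Sorted: [54.29, 54.29, 172.98]
By sides: Isosceles, By angles: Obtuse

Isosceles, Obtuse


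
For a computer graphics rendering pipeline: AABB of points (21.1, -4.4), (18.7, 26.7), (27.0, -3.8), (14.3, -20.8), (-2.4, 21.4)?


x range: [-2.4, 27]
y range: [-20.8, 26.7]
Bounding box: (-2.4,-20.8) to (27,26.7)

(-2.4,-20.8) to (27,26.7)


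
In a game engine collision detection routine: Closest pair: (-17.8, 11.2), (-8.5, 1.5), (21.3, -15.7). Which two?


d(P0,P1) = 13.438, d(P0,P2) = 47.4597, d(P1,P2) = 34.4076
Closest: P0 and P1

Closest pair: (-17.8, 11.2) and (-8.5, 1.5), distance = 13.438


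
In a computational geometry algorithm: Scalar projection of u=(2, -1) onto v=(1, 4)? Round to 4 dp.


u.v = -2, |v| = sqrt(17) = 4.1231
Scalar projection = u.v / |v| = -2 / sqrt(17) = -0.4851

-0.4851


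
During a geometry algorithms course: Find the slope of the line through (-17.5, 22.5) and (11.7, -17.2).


slope = (y2-y1)/(x2-x1) = ((-17.2)-22.5)/(11.7-(-17.5)) = (-39.7)/29.2 = -1.3596

-1.3596


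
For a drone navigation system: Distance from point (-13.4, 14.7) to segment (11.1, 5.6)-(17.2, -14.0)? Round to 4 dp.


Project P onto AB: t = 0 (clamped to [0,1])
Closest point on segment: (11.1, 5.6)
Distance: 26.1354

26.1354


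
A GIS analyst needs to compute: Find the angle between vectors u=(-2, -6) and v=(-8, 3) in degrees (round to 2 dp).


u.v = -2, |u| = sqrt(40) = 6.3246, |v| = sqrt(73) = 8.544
cos(theta) = u.v/(|u||v|) = -2/sqrt(2920) = -0.037012
theta = acos(-0.037012) = 92.12 degrees

92.12 degrees


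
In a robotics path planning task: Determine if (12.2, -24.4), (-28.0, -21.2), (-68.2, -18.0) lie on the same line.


Cross product: ((-28)-12.2)*((-18)-(-24.4)) - ((-21.2)-(-24.4))*((-68.2)-12.2)
= 0

Yes, collinear


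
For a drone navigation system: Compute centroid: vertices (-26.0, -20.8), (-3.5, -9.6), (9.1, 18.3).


Centroid = ((x_A+x_B+x_C)/3, (y_A+y_B+y_C)/3)
= (((-26)+(-3.5)+9.1)/3, ((-20.8)+(-9.6)+18.3)/3)
= (-6.8, -4.0333)

(-6.8, -4.0333)


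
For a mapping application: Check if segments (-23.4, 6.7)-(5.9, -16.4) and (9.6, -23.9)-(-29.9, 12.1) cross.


Cross products: d1=-20.7, d2=-163.05, d3=-134.28, d4=8.07
d1*d2 < 0 and d3*d4 < 0? no

No, they don't intersect


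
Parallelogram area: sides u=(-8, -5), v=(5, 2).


|u x v| = |(-8)*2 - (-5)*5|
= |(-16) - (-25)| = 9

9


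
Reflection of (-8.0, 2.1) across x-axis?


Reflection over x-axis: (x,y) -> (x,-y)
(-8, 2.1) -> (-8, -2.1)

(-8, -2.1)


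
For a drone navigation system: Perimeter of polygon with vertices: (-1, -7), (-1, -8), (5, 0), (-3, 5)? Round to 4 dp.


Sides: (-1, -7)->(-1, -8): sqrt(1) = 1, (-1, -8)->(5, 0): sqrt(100) = 10, (5, 0)->(-3, 5): sqrt(89) = 9.433981, (-3, 5)->(-1, -7): sqrt(148) = 12.165525
Sum = 32.599506
Perimeter = 32.5995

32.5995


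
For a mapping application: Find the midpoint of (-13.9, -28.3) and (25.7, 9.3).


M = (((-13.9)+25.7)/2, ((-28.3)+9.3)/2)
= (5.9, -9.5)

(5.9, -9.5)


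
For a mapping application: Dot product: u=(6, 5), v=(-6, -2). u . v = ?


u . v = u_x*v_x + u_y*v_y = 6*(-6) + 5*(-2)
= (-36) + (-10) = -46

-46


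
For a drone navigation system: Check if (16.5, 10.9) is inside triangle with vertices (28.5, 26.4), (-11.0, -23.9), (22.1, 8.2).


Cross products: AB x AP = 8.65, BC x BP = 269.13, CA x CP = 119.2
All same sign? yes

Yes, inside


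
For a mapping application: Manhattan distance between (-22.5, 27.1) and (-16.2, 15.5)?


|(-22.5)-(-16.2)| + |27.1-15.5| = 6.3 + 11.6 = 17.9

17.9


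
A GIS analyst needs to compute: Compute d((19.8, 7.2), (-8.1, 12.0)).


dx=-27.9, dy=4.8
d^2 = (-27.9)^2 + 4.8^2 = 801.45
d = sqrt(801.45) = 28.3099

28.3099


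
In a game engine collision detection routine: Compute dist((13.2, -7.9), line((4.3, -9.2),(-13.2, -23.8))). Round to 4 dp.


|cross product| = 107.19
|line direction| = sqrt(519.41) = 22.7906
Distance = 107.19/sqrt(519.41) = 4.7033

4.7033


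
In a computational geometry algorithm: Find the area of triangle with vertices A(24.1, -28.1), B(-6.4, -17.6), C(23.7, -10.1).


Area = |x_A(y_B-y_C) + x_B(y_C-y_A) + x_C(y_A-y_B)|/2
= |(-180.75) + (-115.2) + (-248.85)|/2
= 544.8/2 = 272.4

272.4


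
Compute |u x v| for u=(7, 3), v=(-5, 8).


|u x v| = |7*8 - 3*(-5)|
= |56 - (-15)| = 71

71


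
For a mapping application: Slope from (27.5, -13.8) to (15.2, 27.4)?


slope = (y2-y1)/(x2-x1) = (27.4-(-13.8))/(15.2-27.5) = 41.2/(-12.3) = -3.3496

-3.3496


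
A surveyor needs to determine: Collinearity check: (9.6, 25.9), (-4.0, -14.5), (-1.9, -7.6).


Cross product: ((-4)-9.6)*((-7.6)-25.9) - ((-14.5)-25.9)*((-1.9)-9.6)
= -9

No, not collinear


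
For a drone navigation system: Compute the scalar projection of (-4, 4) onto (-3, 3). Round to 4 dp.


u.v = 24, |v| = sqrt(18) = 4.2426
Scalar projection = u.v / |v| = 24 / sqrt(18) = 5.6569

5.6569


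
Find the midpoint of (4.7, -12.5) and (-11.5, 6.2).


M = ((4.7+(-11.5))/2, ((-12.5)+6.2)/2)
= (-3.4, -3.15)

(-3.4, -3.15)


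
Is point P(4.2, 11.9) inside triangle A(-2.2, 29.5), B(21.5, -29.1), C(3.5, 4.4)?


Cross products: AB x AP = -42.08, BC x BP = -158.45, CA x CP = -60.32
All same sign? yes

Yes, inside


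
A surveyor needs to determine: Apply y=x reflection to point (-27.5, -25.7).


Reflection over y=x: (x,y) -> (y,x)
(-27.5, -25.7) -> (-25.7, -27.5)

(-25.7, -27.5)


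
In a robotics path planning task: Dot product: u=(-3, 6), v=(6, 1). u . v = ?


u . v = u_x*v_x + u_y*v_y = (-3)*6 + 6*1
= (-18) + 6 = -12

-12


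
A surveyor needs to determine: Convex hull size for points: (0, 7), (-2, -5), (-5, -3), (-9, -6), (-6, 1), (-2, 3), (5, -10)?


Convex hull vertices (CCW): (-9, -6), (5, -10), (0, 7), (-6, 1)
Count = 4

4


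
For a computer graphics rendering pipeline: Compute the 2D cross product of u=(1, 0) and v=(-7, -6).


u x v = u_x*v_y - u_y*v_x = 1*(-6) - 0*(-7)
= (-6) - 0 = -6

-6


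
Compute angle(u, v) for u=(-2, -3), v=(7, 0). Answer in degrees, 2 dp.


u.v = -14, |u| = sqrt(13) = 3.6056, |v| = sqrt(49) = 7
cos(theta) = u.v/(|u||v|) = -14/sqrt(637) = -0.5547
theta = acos(-0.5547) = 123.69 degrees

123.69 degrees


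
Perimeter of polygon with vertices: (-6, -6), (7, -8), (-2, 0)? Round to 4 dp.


Sides: (-6, -6)->(7, -8): sqrt(173) = 13.152946, (7, -8)->(-2, 0): sqrt(145) = 12.041595, (-2, 0)->(-6, -6): sqrt(52) = 7.211103
Sum = 32.405644
Perimeter = 32.4056

32.4056


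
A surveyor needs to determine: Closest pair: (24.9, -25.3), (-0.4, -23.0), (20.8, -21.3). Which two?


d(P0,P1) = 25.4043, d(P0,P2) = 5.728, d(P1,P2) = 21.2681
Closest: P0 and P2

Closest pair: (24.9, -25.3) and (20.8, -21.3), distance = 5.728


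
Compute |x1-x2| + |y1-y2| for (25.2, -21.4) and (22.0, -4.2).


|25.2-22| + |(-21.4)-(-4.2)| = 3.2 + 17.2 = 20.4

20.4


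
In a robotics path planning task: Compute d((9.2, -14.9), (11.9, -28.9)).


dx=2.7, dy=-14
d^2 = 2.7^2 + (-14)^2 = 203.29
d = sqrt(203.29) = 14.258

14.258


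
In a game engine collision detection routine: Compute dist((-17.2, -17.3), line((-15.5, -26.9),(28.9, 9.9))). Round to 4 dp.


|cross product| = 488.8
|line direction| = sqrt(3325.6) = 57.668
Distance = 488.8/sqrt(3325.6) = 8.4761

8.4761


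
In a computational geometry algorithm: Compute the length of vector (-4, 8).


|u| = sqrt((-4)^2 + 8^2) = sqrt(80) = 8.9443

8.9443


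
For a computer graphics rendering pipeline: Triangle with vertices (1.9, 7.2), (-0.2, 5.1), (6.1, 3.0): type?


Side lengths squared: AB^2=8.82, BC^2=44.1, CA^2=35.28
Sorted: [8.82, 35.28, 44.1]
By sides: Scalene, By angles: Right

Scalene, Right


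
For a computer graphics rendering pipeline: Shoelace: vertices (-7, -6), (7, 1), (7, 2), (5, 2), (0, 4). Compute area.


Shoelace sum: ((-7)*1 - 7*(-6)) + (7*2 - 7*1) + (7*2 - 5*2) + (5*4 - 0*2) + (0*(-6) - (-7)*4)
= 94
Area = |94|/2 = 47

47


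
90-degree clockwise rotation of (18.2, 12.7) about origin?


90° CW: (x,y) -> (y, -x)
(18.2,12.7) -> (12.7, -18.2)

(12.7, -18.2)


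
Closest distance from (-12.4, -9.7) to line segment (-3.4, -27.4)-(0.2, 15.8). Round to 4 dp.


Project P onto AB: t = 0.3897 (clamped to [0,1])
Closest point on segment: (-1.9972, -10.5669)
Distance: 10.4388

10.4388


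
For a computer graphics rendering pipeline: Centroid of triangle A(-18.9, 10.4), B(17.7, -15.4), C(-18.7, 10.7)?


Centroid = ((x_A+x_B+x_C)/3, (y_A+y_B+y_C)/3)
= (((-18.9)+17.7+(-18.7))/3, (10.4+(-15.4)+10.7)/3)
= (-6.6333, 1.9)

(-6.6333, 1.9)


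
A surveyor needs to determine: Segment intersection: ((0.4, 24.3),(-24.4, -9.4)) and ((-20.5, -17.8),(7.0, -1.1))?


Cross products: d1=808.72, d2=296.13, d3=339.75, d4=852.34
d1*d2 < 0 and d3*d4 < 0? no

No, they don't intersect


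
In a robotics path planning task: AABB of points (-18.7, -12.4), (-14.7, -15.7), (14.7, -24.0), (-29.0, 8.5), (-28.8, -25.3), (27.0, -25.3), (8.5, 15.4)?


x range: [-29, 27]
y range: [-25.3, 15.4]
Bounding box: (-29,-25.3) to (27,15.4)

(-29,-25.3) to (27,15.4)


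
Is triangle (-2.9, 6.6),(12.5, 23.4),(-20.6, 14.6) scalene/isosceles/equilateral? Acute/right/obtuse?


Side lengths squared: AB^2=519.4, BC^2=1173.05, CA^2=377.29
Sorted: [377.29, 519.4, 1173.05]
By sides: Scalene, By angles: Obtuse

Scalene, Obtuse


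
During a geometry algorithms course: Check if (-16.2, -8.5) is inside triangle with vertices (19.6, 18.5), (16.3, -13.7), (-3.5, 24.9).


Cross products: AB x AP = -1063.66, BC x BP = 1151.54, CA x CP = -852.82
All same sign? no

No, outside


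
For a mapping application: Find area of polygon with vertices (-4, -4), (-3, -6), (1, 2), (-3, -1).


Shoelace sum: ((-4)*(-6) - (-3)*(-4)) + ((-3)*2 - 1*(-6)) + (1*(-1) - (-3)*2) + ((-3)*(-4) - (-4)*(-1))
= 25
Area = |25|/2 = 12.5

12.5


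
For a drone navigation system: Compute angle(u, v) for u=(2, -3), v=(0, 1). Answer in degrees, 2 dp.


u.v = -3, |u| = sqrt(13) = 3.6056, |v| = sqrt(1) = 1
cos(theta) = u.v/(|u||v|) = -3/sqrt(13) = -0.83205
theta = acos(-0.83205) = 146.31 degrees

146.31 degrees


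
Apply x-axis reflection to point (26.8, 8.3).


Reflection over x-axis: (x,y) -> (x,-y)
(26.8, 8.3) -> (26.8, -8.3)

(26.8, -8.3)


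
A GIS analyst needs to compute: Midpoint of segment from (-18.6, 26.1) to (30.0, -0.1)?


M = (((-18.6)+30)/2, (26.1+(-0.1))/2)
= (5.7, 13)

(5.7, 13)


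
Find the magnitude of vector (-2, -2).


|u| = sqrt((-2)^2 + (-2)^2) = sqrt(8) = 2.8284

2.8284


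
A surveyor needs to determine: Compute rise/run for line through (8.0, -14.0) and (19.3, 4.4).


slope = (y2-y1)/(x2-x1) = (4.4-(-14))/(19.3-8) = 18.4/11.3 = 1.6283

1.6283


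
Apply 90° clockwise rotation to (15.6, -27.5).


90° CW: (x,y) -> (y, -x)
(15.6,-27.5) -> (-27.5, -15.6)

(-27.5, -15.6)


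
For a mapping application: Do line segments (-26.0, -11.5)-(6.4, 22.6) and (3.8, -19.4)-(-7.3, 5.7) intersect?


Cross products: d1=660.29, d2=-531.46, d3=-1272.14, d4=-80.39
d1*d2 < 0 and d3*d4 < 0? no

No, they don't intersect


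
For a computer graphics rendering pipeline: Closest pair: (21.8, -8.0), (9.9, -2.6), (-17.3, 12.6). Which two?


d(P0,P1) = 13.0679, d(P0,P2) = 44.1947, d(P1,P2) = 31.1589
Closest: P0 and P1

Closest pair: (21.8, -8.0) and (9.9, -2.6), distance = 13.0679


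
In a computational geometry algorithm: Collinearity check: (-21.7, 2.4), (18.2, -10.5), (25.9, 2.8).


Cross product: (18.2-(-21.7))*(2.8-2.4) - ((-10.5)-2.4)*(25.9-(-21.7))
= 630

No, not collinear


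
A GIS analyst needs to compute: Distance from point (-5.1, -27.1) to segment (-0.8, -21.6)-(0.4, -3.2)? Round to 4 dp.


Project P onto AB: t = 0 (clamped to [0,1])
Closest point on segment: (-0.8, -21.6)
Distance: 6.9814

6.9814


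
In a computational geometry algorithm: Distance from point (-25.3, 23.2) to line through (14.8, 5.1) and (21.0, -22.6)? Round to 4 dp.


|cross product| = 998.55
|line direction| = sqrt(805.73) = 28.3854
Distance = 998.55/sqrt(805.73) = 35.1783

35.1783


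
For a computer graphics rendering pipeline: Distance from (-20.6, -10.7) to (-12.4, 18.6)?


dx=8.2, dy=29.3
d^2 = 8.2^2 + 29.3^2 = 925.73
d = sqrt(925.73) = 30.4258

30.4258


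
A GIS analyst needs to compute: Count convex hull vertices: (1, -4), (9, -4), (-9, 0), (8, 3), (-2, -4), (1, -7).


Convex hull vertices (CCW): (-9, 0), (1, -7), (9, -4), (8, 3)
Count = 4

4


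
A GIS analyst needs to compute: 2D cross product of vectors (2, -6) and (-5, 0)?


u x v = u_x*v_y - u_y*v_x = 2*0 - (-6)*(-5)
= 0 - 30 = -30

-30


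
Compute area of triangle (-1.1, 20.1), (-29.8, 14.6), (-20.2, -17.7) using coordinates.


Area = |x_A(y_B-y_C) + x_B(y_C-y_A) + x_C(y_A-y_B)|/2
= |(-35.53) + 1126.44 + (-111.1)|/2
= 979.81/2 = 489.905

489.905


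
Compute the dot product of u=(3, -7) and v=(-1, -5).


u . v = u_x*v_x + u_y*v_y = 3*(-1) + (-7)*(-5)
= (-3) + 35 = 32

32


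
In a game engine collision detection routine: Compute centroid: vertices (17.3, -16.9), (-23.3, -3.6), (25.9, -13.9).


Centroid = ((x_A+x_B+x_C)/3, (y_A+y_B+y_C)/3)
= ((17.3+(-23.3)+25.9)/3, ((-16.9)+(-3.6)+(-13.9))/3)
= (6.6333, -11.4667)

(6.6333, -11.4667)


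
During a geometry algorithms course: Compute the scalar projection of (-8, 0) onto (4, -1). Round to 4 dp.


u.v = -32, |v| = sqrt(17) = 4.1231
Scalar projection = u.v / |v| = -32 / sqrt(17) = -7.7611

-7.7611


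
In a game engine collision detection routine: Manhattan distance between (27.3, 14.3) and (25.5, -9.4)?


|27.3-25.5| + |14.3-(-9.4)| = 1.8 + 23.7 = 25.5

25.5


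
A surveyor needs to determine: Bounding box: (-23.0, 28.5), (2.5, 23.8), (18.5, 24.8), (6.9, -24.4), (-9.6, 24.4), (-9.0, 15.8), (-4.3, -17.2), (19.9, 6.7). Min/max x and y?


x range: [-23, 19.9]
y range: [-24.4, 28.5]
Bounding box: (-23,-24.4) to (19.9,28.5)

(-23,-24.4) to (19.9,28.5)


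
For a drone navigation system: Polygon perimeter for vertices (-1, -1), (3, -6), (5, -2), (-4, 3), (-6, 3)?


Sides: (-1, -1)->(3, -6): sqrt(41) = 6.403124, (3, -6)->(5, -2): sqrt(20) = 4.472136, (5, -2)->(-4, 3): sqrt(106) = 10.29563, (-4, 3)->(-6, 3): sqrt(4) = 2, (-6, 3)->(-1, -1): sqrt(41) = 6.403124
Sum = 29.574014
Perimeter = 29.574

29.574


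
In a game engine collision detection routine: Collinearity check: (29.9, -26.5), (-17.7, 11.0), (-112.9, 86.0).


Cross product: ((-17.7)-29.9)*(86-(-26.5)) - (11-(-26.5))*((-112.9)-29.9)
= 0

Yes, collinear


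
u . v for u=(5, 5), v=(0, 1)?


u . v = u_x*v_x + u_y*v_y = 5*0 + 5*1
= 0 + 5 = 5

5


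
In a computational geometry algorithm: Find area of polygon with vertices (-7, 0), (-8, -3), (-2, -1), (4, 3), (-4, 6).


Shoelace sum: ((-7)*(-3) - (-8)*0) + ((-8)*(-1) - (-2)*(-3)) + ((-2)*3 - 4*(-1)) + (4*6 - (-4)*3) + ((-4)*0 - (-7)*6)
= 99
Area = |99|/2 = 49.5

49.5


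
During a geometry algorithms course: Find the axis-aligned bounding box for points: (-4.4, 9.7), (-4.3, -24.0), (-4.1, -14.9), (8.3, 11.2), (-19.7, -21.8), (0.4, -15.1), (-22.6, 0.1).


x range: [-22.6, 8.3]
y range: [-24, 11.2]
Bounding box: (-22.6,-24) to (8.3,11.2)

(-22.6,-24) to (8.3,11.2)


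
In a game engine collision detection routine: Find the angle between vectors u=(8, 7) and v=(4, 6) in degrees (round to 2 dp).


u.v = 74, |u| = sqrt(113) = 10.6301, |v| = sqrt(52) = 7.2111
cos(theta) = u.v/(|u||v|) = 74/sqrt(5876) = 0.965363
theta = acos(0.965363) = 15.12 degrees

15.12 degrees


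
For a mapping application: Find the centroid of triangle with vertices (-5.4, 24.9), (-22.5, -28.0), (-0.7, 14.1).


Centroid = ((x_A+x_B+x_C)/3, (y_A+y_B+y_C)/3)
= (((-5.4)+(-22.5)+(-0.7))/3, (24.9+(-28)+14.1)/3)
= (-9.5333, 3.6667)

(-9.5333, 3.6667)


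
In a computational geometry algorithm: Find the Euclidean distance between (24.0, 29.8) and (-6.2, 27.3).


dx=-30.2, dy=-2.5
d^2 = (-30.2)^2 + (-2.5)^2 = 918.29
d = sqrt(918.29) = 30.3033

30.3033


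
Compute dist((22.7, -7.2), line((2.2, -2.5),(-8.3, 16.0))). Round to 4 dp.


|cross product| = 329.9
|line direction| = sqrt(452.5) = 21.272
Distance = 329.9/sqrt(452.5) = 15.5086

15.5086


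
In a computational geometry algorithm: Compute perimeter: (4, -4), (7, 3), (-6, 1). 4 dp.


Sides: (4, -4)->(7, 3): sqrt(58) = 7.615773, (7, 3)->(-6, 1): sqrt(173) = 13.152946, (-6, 1)->(4, -4): sqrt(125) = 11.18034
Sum = 31.949059
Perimeter = 31.9491

31.9491


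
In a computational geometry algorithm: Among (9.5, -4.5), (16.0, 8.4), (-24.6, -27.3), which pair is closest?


d(P0,P1) = 14.4451, d(P0,P2) = 41.0201, d(P1,P2) = 54.0634
Closest: P0 and P1

Closest pair: (9.5, -4.5) and (16.0, 8.4), distance = 14.4451


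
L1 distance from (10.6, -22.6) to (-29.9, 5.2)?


|10.6-(-29.9)| + |(-22.6)-5.2| = 40.5 + 27.8 = 68.3

68.3


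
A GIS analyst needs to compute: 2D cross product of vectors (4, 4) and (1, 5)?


u x v = u_x*v_y - u_y*v_x = 4*5 - 4*1
= 20 - 4 = 16

16


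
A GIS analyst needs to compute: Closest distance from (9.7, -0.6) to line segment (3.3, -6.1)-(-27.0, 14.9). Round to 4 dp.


Project P onto AB: t = 0 (clamped to [0,1])
Closest point on segment: (3.3, -6.1)
Distance: 8.4386

8.4386


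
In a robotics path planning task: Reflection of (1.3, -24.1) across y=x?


Reflection over y=x: (x,y) -> (y,x)
(1.3, -24.1) -> (-24.1, 1.3)

(-24.1, 1.3)


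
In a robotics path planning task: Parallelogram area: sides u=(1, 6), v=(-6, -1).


|u x v| = |1*(-1) - 6*(-6)|
= |(-1) - (-36)| = 35

35


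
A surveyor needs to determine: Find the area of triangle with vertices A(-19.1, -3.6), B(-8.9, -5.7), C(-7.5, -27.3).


Area = |x_A(y_B-y_C) + x_B(y_C-y_A) + x_C(y_A-y_B)|/2
= |(-412.56) + 210.93 + (-15.75)|/2
= 217.38/2 = 108.69

108.69
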